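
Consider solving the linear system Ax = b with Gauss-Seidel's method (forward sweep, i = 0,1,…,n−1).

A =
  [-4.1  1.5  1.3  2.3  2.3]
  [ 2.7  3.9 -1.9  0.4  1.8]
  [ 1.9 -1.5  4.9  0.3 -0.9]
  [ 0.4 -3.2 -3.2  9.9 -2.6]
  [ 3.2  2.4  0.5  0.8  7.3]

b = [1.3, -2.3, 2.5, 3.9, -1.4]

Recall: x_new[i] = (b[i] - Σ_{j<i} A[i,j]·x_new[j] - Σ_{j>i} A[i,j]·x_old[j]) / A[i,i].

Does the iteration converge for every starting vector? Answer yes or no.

yes

Diagonal D = diag(-4.1, 3.9, 4.9, 9.9, 7.3); L, U strict lower/upper.
T_GS = -(D+L)⁻¹U: row 0 first, T[0,1] = -(1.5)/(-4.1) = +0.3659; later rows by forward substitution.
  T[0,:] = [+0.0000  +0.3659  +0.3171  +0.5610  +0.5610]
  T[1,:] = [+0.0000  -0.2533  +0.2677  -0.4909  -0.8499]
  T[2,:] = [+0.0000  -0.2194  -0.0410  -0.4290  -0.2940]
  T[3,:] = [+0.0000  -0.1676  +0.0605  -0.3200  -0.1298]
  T[4,:] = [+0.0000  -0.0437  -0.2308  -0.0200  +0.0679]
|roots of det(T-λI)|: 0.6129, 0.1584, 0.1137, 0.1137, 0.0000.
ρ = 0.6129; 0.6129 < 1, so it converges for any x₀.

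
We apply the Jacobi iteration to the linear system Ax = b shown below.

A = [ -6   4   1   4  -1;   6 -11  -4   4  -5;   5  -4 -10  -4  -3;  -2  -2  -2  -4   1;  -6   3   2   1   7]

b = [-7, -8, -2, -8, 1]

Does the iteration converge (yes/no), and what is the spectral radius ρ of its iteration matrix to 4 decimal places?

A = D + L + U where D = diag(-6, -11, -10, -4, 7).
Jacobi T = -D⁻¹(L+U): T[3,2] = -(-2)/(-4) = -0.5000; T[3,3] = 0.
  T[0,:] = [+0.0000, +0.6667, +0.1667, +0.6667, -0.1667]
  T[1,:] = [+0.5455, +0.0000, -0.3636, +0.3636, -0.4545]
  T[2,:] = [+0.5000, -0.4000, +0.0000, -0.4000, -0.3000]
  T[3,:] = [-0.5000, -0.5000, -0.5000, +0.0000, +0.2500]
  T[4,:] = [+0.8571, -0.4286, -0.2857, -0.1429, +0.0000]
moduli |λ_i(T)| = 1.1870, 0.8051, 0.8051, 0.4295, 0.0835.
ρ = 1.1870; 1.1870 > 1, so it fails to converge.

no, ρ = 1.1870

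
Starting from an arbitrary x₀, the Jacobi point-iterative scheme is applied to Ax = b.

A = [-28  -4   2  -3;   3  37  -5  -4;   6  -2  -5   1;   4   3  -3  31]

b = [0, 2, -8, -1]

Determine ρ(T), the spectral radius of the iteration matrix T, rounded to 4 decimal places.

0.4181

A = D + L + U where D = diag(-28, 37, -5, 31).
Jacobi: T = -D⁻¹(L+U), T[1,2] = -(-5)/(37) = +0.1351; T[1,1] = 0.
  T[0,:] = [+0.0000, -0.1429, +0.0714, -0.1071]
  T[1,:] = [-0.0811, +0.0000, +0.1351, +0.1081]
  T[2,:] = [+1.2000, -0.4000, +0.0000, +0.2000]
  T[3,:] = [-0.1290, -0.0968, +0.0968, +0.0000]
|roots of det(T-λI)|: 0.4181, 0.2992, 0.2992, 0.0529.
spectral radius ρ = 0.4181; 0.4181 < 1, so it converges for any x₀.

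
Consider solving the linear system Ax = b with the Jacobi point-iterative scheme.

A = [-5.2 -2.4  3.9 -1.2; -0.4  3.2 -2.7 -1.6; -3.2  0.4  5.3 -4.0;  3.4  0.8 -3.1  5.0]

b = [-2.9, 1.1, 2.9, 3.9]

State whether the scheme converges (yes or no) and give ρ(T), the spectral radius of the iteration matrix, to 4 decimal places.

no, ρ = 1.2478

A = D + L + U where D = diag(-5.2, 3.2, 5.3, 5).
Jacobi: T = -D⁻¹(L+U), T[1,3] = -(-1.6)/(3.2) = +0.5000; T[1,1] = 0.
  T[0,:] = [+0.0000, -0.4615, +0.7500, -0.2308]
  T[1,:] = [+0.1250, +0.0000, +0.8438, +0.5000]
  T[2,:] = [+0.6038, -0.0755, +0.0000, +0.7547]
  T[3,:] = [-0.6800, -0.1600, +0.6200, +0.0000]
eigenvalue magnitudes: 1.2478, 0.5880, 0.5410, 0.5410.
ρ(T) = max|λ| = 1.2478; 1.2478 > 1: divergent.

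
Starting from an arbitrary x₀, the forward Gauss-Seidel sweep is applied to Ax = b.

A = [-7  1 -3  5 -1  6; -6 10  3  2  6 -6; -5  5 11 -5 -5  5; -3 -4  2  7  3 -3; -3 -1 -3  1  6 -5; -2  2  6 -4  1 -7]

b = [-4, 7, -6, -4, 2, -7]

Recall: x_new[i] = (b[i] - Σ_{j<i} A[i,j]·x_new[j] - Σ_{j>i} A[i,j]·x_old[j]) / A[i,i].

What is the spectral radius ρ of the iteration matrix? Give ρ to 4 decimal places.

1.3752

Write A = D+L+U with D = diag(-7, 10, 11, 7, 6, -7).
T_GS = -(D+L)⁻¹U: row 0 first, T[0,2] = -(-3)/(-7) = -0.4286; later rows by forward substitution.
  T[0,:] = [+0.0000  +0.1429  -0.4286  +0.7143  -0.1429  +0.8571]
  T[1,:] = [+0.0000  +0.0857  -0.5571  +0.2286  -0.6857  +1.1143]
  T[2,:] = [+0.0000  +0.0260  +0.0584  +0.6753  +0.7013  -0.5714]
  T[3,:] = [+0.0000  +0.1028  -0.5187  +0.2438  -1.0820  +1.5959]
  T[4,:] = [+0.0000  +0.0816  -0.1915  +0.6923  +0.3453  +0.8959]
  T[5,:] = [+0.0000  -0.0411  +0.2824  +0.3997  +1.1136  -1.2003]
|λ(T)| sorted: 1.3752, 0.5500, 0.5500, 0.0691, 0.0691, 0.0000.
ρ = 1.3752; 1.3752 > 1: divergent.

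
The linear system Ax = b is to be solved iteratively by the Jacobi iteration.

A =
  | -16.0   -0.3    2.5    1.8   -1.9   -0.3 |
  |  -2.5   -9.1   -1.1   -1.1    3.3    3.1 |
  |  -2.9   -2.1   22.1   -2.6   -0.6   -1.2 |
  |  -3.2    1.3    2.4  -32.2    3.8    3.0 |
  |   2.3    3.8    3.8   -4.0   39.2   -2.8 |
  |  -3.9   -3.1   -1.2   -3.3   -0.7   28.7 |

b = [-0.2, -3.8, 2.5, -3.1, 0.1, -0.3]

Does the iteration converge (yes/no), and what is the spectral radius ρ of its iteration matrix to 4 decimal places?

yes, ρ = 0.2396

Split A = D + L + U, D = diag(-16, -9.1, 22.1, -32.2, 39.2, 28.7).
Jacobi: T = -D⁻¹(L+U), T[5,3] = -(-3.3)/(28.7) = +0.1150; T[5,5] = 0.
  T[0,:] = [+0.0000 -0.0187 +0.1562 +0.1125 -0.1187 -0.0187]
  T[1,:] = [-0.2747 +0.0000 -0.1209 -0.1209 +0.3626 +0.3407]
  T[2,:] = [+0.1312 +0.0950 +0.0000 +0.1176 +0.0271 +0.0543]
  T[3,:] = [-0.0994 +0.0404 +0.0745 +0.0000 +0.1180 +0.0932]
  T[4,:] = [-0.0587 -0.0969 -0.0969 +0.1020 +0.0000 +0.0714]
  T[5,:] = [+0.1359 +0.1080 +0.0418 +0.1150 +0.0244 +0.0000]
|eigenvalues of T|: 0.2396, 0.1497, 0.1497, 0.0923, 0.0923, 0.0195.
ρ(T) = max|λ| = 0.2396; 0.2396 < 1, so it converges for any x₀.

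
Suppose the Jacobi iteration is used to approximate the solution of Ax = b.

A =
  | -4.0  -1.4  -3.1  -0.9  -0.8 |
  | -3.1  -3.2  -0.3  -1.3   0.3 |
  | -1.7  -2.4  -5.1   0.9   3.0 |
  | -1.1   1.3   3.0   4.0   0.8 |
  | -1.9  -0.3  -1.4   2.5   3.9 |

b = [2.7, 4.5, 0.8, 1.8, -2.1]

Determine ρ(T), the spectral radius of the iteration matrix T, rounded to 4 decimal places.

1.1513

Diagonal D = diag(-4, -3.2, -5.1, 4, 3.9); L, U strict lower/upper.
T_J = -D⁻¹(L+U): T[2,3] = -(0.9)/(-5.1) = +0.1765; T[2,2] = 0.
  T[0,:] = [+0.0000 -0.3500 -0.7750 -0.2250 -0.2000]
  T[1,:] = [-0.9688 +0.0000 -0.0938 -0.4062 +0.0938]
  T[2,:] = [-0.3333 -0.4706 +0.0000 +0.1765 +0.5882]
  T[3,:] = [+0.2750 -0.3250 -0.7500 +0.0000 -0.2000]
  T[4,:] = [+0.4872 +0.0769 +0.3590 -0.6410 +0.0000]
|eigenvalues of T|: 1.1513, 0.5850, 0.5850, 0.1956, 0.1956.
ρ = 1.1513; 1.1513 > 1: divergent.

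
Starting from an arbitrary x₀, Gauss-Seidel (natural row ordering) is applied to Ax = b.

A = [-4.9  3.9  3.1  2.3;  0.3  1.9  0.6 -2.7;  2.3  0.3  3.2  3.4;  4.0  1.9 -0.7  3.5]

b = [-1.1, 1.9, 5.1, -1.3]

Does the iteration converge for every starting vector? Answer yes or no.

A = D + L + U where D = diag(-4.9, 1.9, 3.2, 3.5).
Gauss-Seidel: T = -(D+L)⁻¹U, row 0 first, T[0,1] = -(3.9)/(-4.9) = +0.7959; later rows by forward substitution.
  T[0,:] = [+0.0000, +0.7959, +0.6327, +0.4694]
  T[1,:] = [+0.0000, -0.1257, -0.4157, +1.3469]
  T[2,:] = [+0.0000, -0.5603, -0.4157, -1.5261]
  T[3,:] = [+0.0000, -0.9535, -0.5805, -1.5729]
|roots of det(T-λI)|: 1.5521, 0.4434, 0.4434, 0.0000.
ρ(T) = max|λ| = 1.5521; 1.5521 > 1: divergent.

no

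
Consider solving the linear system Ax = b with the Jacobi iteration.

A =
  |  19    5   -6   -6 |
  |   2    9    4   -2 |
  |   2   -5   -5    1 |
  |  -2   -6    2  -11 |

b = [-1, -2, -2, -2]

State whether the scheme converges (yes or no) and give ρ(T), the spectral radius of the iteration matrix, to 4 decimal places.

A = D + L + U where D = diag(19, 9, -5, -11).
Jacobi T = -D⁻¹(L+U): T[0,1] = -(5)/(19) = -0.2632; T[0,0] = 0.
  T[0,:] = [+0.0000 -0.2632 +0.3158 +0.3158]
  T[1,:] = [-0.2222 +0.0000 -0.4444 +0.2222]
  T[2,:] = [+0.4000 -1.0000 +0.0000 +0.2000]
  T[3,:] = [-0.1818 -0.5455 +0.1818 +0.0000]
|eigenvalues of T|: 0.8996, 0.6511, 0.4006, 0.4006.
spectral radius ρ = 0.8996; 0.8996 < 1: convergent.

yes, ρ = 0.8996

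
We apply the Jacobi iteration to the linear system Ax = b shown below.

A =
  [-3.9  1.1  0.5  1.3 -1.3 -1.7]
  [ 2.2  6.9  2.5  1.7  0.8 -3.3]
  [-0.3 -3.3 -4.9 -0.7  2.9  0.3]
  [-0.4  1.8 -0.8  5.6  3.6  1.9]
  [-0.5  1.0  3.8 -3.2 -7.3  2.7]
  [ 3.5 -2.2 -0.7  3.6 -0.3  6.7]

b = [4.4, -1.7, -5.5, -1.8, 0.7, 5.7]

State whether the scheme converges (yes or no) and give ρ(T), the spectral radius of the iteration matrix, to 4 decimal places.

no, ρ = 1.1774

Split A = D + L + U, D = diag(-3.9, 6.9, -4.9, 5.6, -7.3, 6.7).
Jacobi: T = -D⁻¹(L+U), T[4,2] = -(3.8)/(-7.3) = +0.5205; T[4,4] = 0.
  T[0,:] = [+0.0000 +0.2821 +0.1282 +0.3333 -0.3333 -0.4359]
  T[1,:] = [-0.3188 +0.0000 -0.3623 -0.2464 -0.1159 +0.4783]
  T[2,:] = [-0.0612 -0.6735 +0.0000 -0.1429 +0.5918 +0.0612]
  T[3,:] = [+0.0714 -0.3214 +0.1429 +0.0000 -0.6429 -0.3393]
  T[4,:] = [-0.0685 +0.1370 +0.5205 -0.4384 +0.0000 +0.3699]
  T[5,:] = [-0.5224 +0.3284 +0.1045 -0.5373 +0.0448 +0.0000]
moduli |λ_i(T)| = 1.1774, 0.7595, 0.7027, 0.5049, 0.3604, 0.3604.
ρ = 1.1774; 1.1774 > 1, so it fails to converge.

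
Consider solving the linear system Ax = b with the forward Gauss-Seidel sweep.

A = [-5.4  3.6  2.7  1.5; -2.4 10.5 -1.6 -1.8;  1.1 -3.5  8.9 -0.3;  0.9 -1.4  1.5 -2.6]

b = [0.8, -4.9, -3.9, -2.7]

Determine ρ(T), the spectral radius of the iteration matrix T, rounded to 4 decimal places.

0.2981

Write A = D+L+U with D = diag(-5.4, 10.5, 8.9, -2.6).
T_GS = -(D+L)⁻¹U: row 0 first, T[0,3] = -(1.5)/(-5.4) = +0.2778; later rows by forward substitution.
  T[0,:] = [+0.0000, +0.6667, +0.5000, +0.2778]
  T[1,:] = [+0.0000, +0.1524, +0.2667, +0.2349]
  T[2,:] = [+0.0000, -0.0225, +0.0431, +0.0918]
  T[3,:] = [+0.0000, +0.1358, +0.0543, +0.0226]
|eigenvalues of T|: 0.2981, 0.0631, 0.0631, 0.0000.
spectral radius ρ = 0.2981; 0.2981 < 1, so it converges for any x₀.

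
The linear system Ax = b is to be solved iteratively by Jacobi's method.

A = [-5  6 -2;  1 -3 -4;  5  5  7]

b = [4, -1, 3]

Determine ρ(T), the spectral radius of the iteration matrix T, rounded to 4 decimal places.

1.5595

Write A = D+L+U with D = diag(-5, -3, 7).
Jacobi: T = -D⁻¹(L+U), T[2,0] = -(5)/(7) = -0.7143; T[2,2] = 0.
  T[0,:] = [+0.0000 +1.2000 -0.4000]
  T[1,:] = [+0.3333 +0.0000 -1.3333]
  T[2,:] = [-0.7143 -0.7143 +0.0000]
|roots of det(T-λI)|: 1.5595, 0.8910, 0.8910.
spectral radius ρ = 1.5595; 1.5595 > 1 ⇒ diverges.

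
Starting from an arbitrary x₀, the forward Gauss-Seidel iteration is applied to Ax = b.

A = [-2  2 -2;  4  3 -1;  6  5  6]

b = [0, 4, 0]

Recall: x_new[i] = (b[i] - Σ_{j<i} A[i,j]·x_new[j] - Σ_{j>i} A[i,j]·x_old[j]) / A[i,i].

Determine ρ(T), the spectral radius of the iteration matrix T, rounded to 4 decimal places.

1.5000

Write A = D+L+U with D = diag(-2, 3, 6).
GS T = -(D+L)⁻¹U: row 0 first, T[0,1] = -(2)/(-2) = +1.0000; later rows by forward substitution.
  T[0,:] = [+0.0000, +1.0000, -1.0000]
  T[1,:] = [+0.0000, -1.3333, +1.6667]
  T[2,:] = [+0.0000, +0.1111, -0.3889]
|λ(T)| sorted: 1.5000, 0.2222, 0.0000.
ρ(T) = max|λ| = 1.5000; 1.5000 > 1, so it fails to converge.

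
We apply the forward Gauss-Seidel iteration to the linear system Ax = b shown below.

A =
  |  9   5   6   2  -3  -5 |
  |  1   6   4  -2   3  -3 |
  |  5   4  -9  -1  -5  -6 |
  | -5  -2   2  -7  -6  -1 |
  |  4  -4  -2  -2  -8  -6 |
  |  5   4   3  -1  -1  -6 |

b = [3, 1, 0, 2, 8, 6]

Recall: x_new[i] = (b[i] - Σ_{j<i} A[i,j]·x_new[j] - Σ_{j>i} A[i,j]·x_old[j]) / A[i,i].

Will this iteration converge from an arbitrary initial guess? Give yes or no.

A = D + L + U where D = diag(9, 6, -9, -7, -8, -6).
T_GS = -(D+L)⁻¹U: row 0 first, T[0,5] = -(-5)/(9) = +0.5556; later rows by forward substitution.
  T[0,:] = [+0.0000  -0.5556  -0.6667  -0.2222  +0.3333  +0.5556]
  T[1,:] = [+0.0000  +0.0926  -0.5556  +0.3704  -0.5556  +0.4074]
  T[2,:] = [+0.0000  -0.2675  -0.6173  -0.0700  -0.6173  -0.1770]
  T[3,:] = [+0.0000  +0.2939  +0.4586  +0.0329  -1.1129  -0.7066]
  T[4,:] = [+0.0000  -0.3307  -0.0159  -0.2870  +0.8770  -0.4550]
  T[5,:] = [+0.0000  -0.5289  -1.3083  +0.0691  -0.3619  +0.8397]
|eigenvalues of T|: 1.2986, 1.0289, 0.9461, 0.1321, 0.1321, 0.0000.
ρ(T) = max|λ| = 1.2986; 1.2986 > 1 ⇒ diverges.

no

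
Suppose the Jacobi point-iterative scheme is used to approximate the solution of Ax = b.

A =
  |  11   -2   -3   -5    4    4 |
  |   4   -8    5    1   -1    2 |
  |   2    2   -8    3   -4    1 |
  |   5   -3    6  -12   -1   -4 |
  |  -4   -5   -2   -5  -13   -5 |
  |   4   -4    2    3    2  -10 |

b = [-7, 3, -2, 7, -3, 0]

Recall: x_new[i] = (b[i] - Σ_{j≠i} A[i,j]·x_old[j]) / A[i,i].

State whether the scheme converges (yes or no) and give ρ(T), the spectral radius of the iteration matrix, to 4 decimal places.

no, ρ = 1.1704

Let D = diag(11, -8, -8, -12, -13, -10); L, U the strict triangles.
Jacobi T = -D⁻¹(L+U): T[0,4] = -(4)/(11) = -0.3636; T[0,0] = 0.
  T[0,:] = [+0.0000 +0.1818 +0.2727 +0.4545 -0.3636 -0.3636]
  T[1,:] = [+0.5000 +0.0000 +0.6250 +0.1250 -0.1250 +0.2500]
  T[2,:] = [+0.2500 +0.2500 +0.0000 +0.3750 -0.5000 +0.1250]
  T[3,:] = [+0.4167 -0.2500 +0.5000 +0.0000 -0.0833 -0.3333]
  T[4,:] = [-0.3077 -0.3846 -0.1538 -0.3846 +0.0000 -0.3846]
  T[5,:] = [+0.4000 -0.4000 +0.2000 +0.3000 +0.2000 +0.0000]
|λ(T)| sorted: 1.1704, 0.5571, 0.5571, 0.4130, 0.4130, 0.2976.
ρ = 1.1704; 1.1704 > 1 ⇒ diverges.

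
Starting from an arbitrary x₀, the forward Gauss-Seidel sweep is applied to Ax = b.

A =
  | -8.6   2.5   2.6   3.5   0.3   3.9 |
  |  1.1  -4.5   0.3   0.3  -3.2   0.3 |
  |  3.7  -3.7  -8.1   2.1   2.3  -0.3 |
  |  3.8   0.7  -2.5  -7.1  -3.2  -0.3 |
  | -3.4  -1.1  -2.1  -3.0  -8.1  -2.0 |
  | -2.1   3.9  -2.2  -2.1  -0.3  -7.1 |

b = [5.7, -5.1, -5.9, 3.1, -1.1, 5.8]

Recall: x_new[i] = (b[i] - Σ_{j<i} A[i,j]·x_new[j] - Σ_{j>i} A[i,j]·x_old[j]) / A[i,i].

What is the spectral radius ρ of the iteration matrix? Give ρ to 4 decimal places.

0.8409

Diagonal D = diag(-8.6, -4.5, -8.1, -7.1, -8.1, -7.1); L, U strict lower/upper.
T_GS = -(D+L)⁻¹U: row 0 first, T[0,1] = -(2.5)/(-8.6) = +0.2907; later rows by forward substitution.
  T[0,:] = [+0.0000 +0.2907 +0.3023 +0.4070 +0.0349 +0.4535]
  T[1,:] = [+0.0000 +0.0711 +0.1406 +0.1661 -0.7026 +0.1775]
  T[2,:] = [+0.0000 +0.1003 +0.0739 +0.3693 +0.6208 +0.0890]
  T[3,:] = [+0.0000 +0.1273 +0.1496 +0.1042 -0.7199 +0.1866]
  T[4,:] = [+0.0000 -0.2048 -0.2206 -0.3277 +0.1864 -0.5536]
  T[5,:] = [+0.0000 -0.1070 -0.0700 -0.1605 -0.3836 -0.0960]
|eigenvalues of T|: 0.8409, 0.5521, 0.1623, 0.0861, 0.0255, 0.0000.
ρ(T) = max|λ| = 0.8409; 0.8409 < 1: convergent.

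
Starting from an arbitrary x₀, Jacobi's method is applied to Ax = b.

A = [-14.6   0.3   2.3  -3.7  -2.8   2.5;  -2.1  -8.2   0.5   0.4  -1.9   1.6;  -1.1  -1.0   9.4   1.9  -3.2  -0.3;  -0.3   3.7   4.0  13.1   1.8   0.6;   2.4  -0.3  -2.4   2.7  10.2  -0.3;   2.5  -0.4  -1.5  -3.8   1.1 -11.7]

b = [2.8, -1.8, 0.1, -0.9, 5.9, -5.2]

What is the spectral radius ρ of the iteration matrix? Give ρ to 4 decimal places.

0.5120

Split A = D + L + U, D = diag(-14.6, -8.2, 9.4, 13.1, 10.2, -11.7).
T_J = -D⁻¹(L+U): T[2,1] = -(-1)/(9.4) = +0.1064; T[2,2] = 0.
  T[0,:] = [+0.0000 +0.0205 +0.1575 -0.2534 -0.1918 +0.1712]
  T[1,:] = [-0.2561 +0.0000 +0.0610 +0.0488 -0.2317 +0.1951]
  T[2,:] = [+0.1170 +0.1064 +0.0000 -0.2021 +0.3404 +0.0319]
  T[3,:] = [+0.0229 -0.2824 -0.3053 +0.0000 -0.1374 -0.0458]
  T[4,:] = [-0.2353 +0.0294 +0.2353 -0.2647 +0.0000 +0.0294]
  T[5,:] = [+0.2137 -0.0342 -0.1282 -0.3248 +0.0940 +0.0000]
eigenvalue magnitudes: 0.5120, 0.4152, 0.2990, 0.2155, 0.2155, 0.0842.
ρ = 0.5120; 0.5120 < 1: convergent.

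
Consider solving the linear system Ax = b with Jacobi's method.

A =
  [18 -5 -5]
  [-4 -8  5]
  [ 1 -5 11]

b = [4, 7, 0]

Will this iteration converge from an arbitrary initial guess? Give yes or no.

yes

Diagonal D = diag(18, -8, 11); L, U strict lower/upper.
Jacobi: T = -D⁻¹(L+U), T[1,2] = -(5)/(-8) = +0.6250; T[1,1] = 0.
  T[0,:] = [+0.0000, +0.2778, +0.2778]
  T[1,:] = [-0.5000, +0.0000, +0.6250]
  T[2,:] = [-0.0909, +0.4545, +0.0000]
|eigenvalues of T|: 0.5210, 0.3892, 0.3892.
spectral radius ρ = 0.5210; 0.5210 < 1, so it converges for any x₀.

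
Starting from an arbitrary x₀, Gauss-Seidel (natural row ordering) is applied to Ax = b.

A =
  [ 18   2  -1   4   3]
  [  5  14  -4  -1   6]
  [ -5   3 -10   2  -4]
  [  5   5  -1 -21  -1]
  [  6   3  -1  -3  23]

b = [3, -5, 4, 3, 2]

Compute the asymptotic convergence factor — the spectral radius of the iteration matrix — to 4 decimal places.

Diagonal D = diag(18, 14, -10, -21, 23); L, U strict lower/upper.
GS T = -(D+L)⁻¹U: row 0 first, T[0,3] = -(4)/(18) = -0.2222; later rows by forward substitution.
  T[0,:] = [+0.0000 -0.1111 +0.0556 -0.2222 -0.1667]
  T[1,:] = [+0.0000 +0.0397 +0.2659 +0.1508 -0.3690]
  T[2,:] = [+0.0000 +0.0675 +0.0520 +0.3563 -0.4274]
  T[3,:] = [+0.0000 -0.0202 +0.0741 -0.0340 -0.1548]
  T[4,:] = [+0.0000 +0.0241 -0.0373 +0.0494 +0.0528]
|λ(T)| sorted: 0.1951, 0.1611, 0.1611, 0.0156, 0.0000.
ρ(T) = max|λ| = 0.1951; 0.1951 < 1, so it converges for any x₀.

0.1951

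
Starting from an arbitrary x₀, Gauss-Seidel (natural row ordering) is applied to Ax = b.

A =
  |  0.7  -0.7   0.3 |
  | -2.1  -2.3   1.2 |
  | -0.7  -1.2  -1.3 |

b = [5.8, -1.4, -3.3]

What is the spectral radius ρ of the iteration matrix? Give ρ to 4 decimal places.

1.3108

Let D = diag(0.7, -2.3, -1.3); L, U the strict triangles.
Gauss-Seidel: T = -(D+L)⁻¹U, row 0 first, T[0,2] = -(0.3)/(0.7) = -0.4286; later rows by forward substitution.
  T[0,:] = [+0.0000 +1.0000 -0.4286]
  T[1,:] = [+0.0000 -0.9130 +0.9130]
  T[2,:] = [+0.0000 +0.3043 -0.6120]
|λ(T)| sorted: 1.3108, 0.2143, 0.0000.
ρ(T) = max|λ| = 1.3108; 1.3108 > 1, so it fails to converge.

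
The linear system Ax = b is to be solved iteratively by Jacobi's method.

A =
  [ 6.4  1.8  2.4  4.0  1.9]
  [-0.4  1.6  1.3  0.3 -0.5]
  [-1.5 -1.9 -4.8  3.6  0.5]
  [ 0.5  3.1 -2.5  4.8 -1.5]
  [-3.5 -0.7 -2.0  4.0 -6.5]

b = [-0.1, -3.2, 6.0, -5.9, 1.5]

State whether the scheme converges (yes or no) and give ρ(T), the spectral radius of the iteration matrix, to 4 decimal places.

A = D + L + U where D = diag(6.4, 1.6, -4.8, 4.8, -6.5).
T_J = -D⁻¹(L+U): T[1,4] = -(-0.5)/(1.6) = +0.3125; T[1,1] = 0.
  T[0,:] = [+0.0000 -0.2812 -0.3750 -0.6250 -0.2969]
  T[1,:] = [+0.2500 +0.0000 -0.8125 -0.1875 +0.3125]
  T[2,:] = [-0.3125 -0.3958 +0.0000 +0.7500 +0.1042]
  T[3,:] = [-0.1042 -0.6458 +0.5208 +0.0000 +0.3125]
  T[4,:] = [-0.5385 -0.1077 -0.3077 +0.6154 +0.0000]
eigenvalue magnitudes: 1.3089, 0.7830, 0.5867, 0.5867, 0.3233.
spectral radius ρ = 1.3089; 1.3089 > 1: divergent.

no, ρ = 1.3089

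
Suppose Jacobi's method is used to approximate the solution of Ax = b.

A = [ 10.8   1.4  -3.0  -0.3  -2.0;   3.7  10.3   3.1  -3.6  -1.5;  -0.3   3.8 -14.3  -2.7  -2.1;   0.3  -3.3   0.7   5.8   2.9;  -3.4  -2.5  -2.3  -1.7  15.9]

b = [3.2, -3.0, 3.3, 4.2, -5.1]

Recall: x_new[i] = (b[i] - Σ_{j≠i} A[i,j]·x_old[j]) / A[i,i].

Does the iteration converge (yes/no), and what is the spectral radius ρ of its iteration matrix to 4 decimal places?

Split A = D + L + U, D = diag(10.8, 10.3, -14.3, 5.8, 15.9).
Jacobi: T = -D⁻¹(L+U), T[0,1] = -(1.4)/(10.8) = -0.1296; T[0,0] = 0.
  T[0,:] = [+0.0000 -0.1296 +0.2778 +0.0278 +0.1852]
  T[1,:] = [-0.3592 +0.0000 -0.3010 +0.3495 +0.1456]
  T[2,:] = [-0.0210 +0.2657 +0.0000 -0.1888 -0.1469]
  T[3,:] = [-0.0517 +0.5690 -0.1207 +0.0000 -0.5000]
  T[4,:] = [+0.2138 +0.1572 +0.1447 +0.1069 +0.0000]
|eigenvalues of T|: 0.5159, 0.3391, 0.3391, 0.2482, 0.2482.
spectral radius ρ = 0.5159; 0.5159 < 1 ⇒ converges.

yes, ρ = 0.5159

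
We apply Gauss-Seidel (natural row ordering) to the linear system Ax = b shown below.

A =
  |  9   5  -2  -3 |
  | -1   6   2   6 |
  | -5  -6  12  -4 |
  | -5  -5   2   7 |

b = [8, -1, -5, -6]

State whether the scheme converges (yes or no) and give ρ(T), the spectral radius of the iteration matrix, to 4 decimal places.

Split A = D + L + U, D = diag(9, 6, 12, 7).
Gauss-Seidel: T = -(D+L)⁻¹U, row 0 first, T[0,2] = -(-2)/(9) = +0.2222; later rows by forward substitution.
  T[0,:] = [+0.0000, -0.5556, +0.2222, +0.3333]
  T[1,:] = [+0.0000, -0.0926, -0.2963, -0.9444]
  T[2,:] = [+0.0000, -0.2778, -0.0556, +0.0000]
  T[3,:] = [+0.0000, -0.3836, -0.0370, -0.4365]
|roots of det(T-λI)|: 0.9350, 0.4542, 0.1038, 0.0000.
ρ(T) = max|λ| = 0.9350; 0.9350 < 1 ⇒ converges.

yes, ρ = 0.9350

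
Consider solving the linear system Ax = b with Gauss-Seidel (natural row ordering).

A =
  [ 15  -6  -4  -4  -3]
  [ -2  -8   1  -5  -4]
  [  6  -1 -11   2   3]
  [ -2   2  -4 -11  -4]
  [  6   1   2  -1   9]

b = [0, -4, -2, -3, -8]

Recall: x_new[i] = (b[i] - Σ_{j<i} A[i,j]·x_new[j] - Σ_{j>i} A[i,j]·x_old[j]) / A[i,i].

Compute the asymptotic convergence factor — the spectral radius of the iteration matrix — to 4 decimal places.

Diagonal D = diag(15, -8, -11, -11, 9); L, U strict lower/upper.
T_GS = -(D+L)⁻¹U: row 0 first, T[0,3] = -(-4)/(15) = +0.2667; later rows by forward substitution.
  T[0,:] = [+0.0000 +0.4000 +0.2667 +0.2667 +0.2000]
  T[1,:] = [+0.0000 -0.1000 +0.0583 -0.6917 -0.5500]
  T[2,:] = [+0.0000 +0.2273 +0.1402 +0.3902 +0.4318]
  T[3,:] = [+0.0000 -0.1736 -0.0888 -0.3161 -0.6570]
  T[4,:] = [+0.0000 -0.3253 -0.2253 -0.2228 -0.2412]
|roots of det(T-λI)|: 0.9157, 0.2544, 0.2544, 0.0372, 0.0000.
spectral radius ρ = 0.9157; 0.9157 < 1 ⇒ converges.

0.9157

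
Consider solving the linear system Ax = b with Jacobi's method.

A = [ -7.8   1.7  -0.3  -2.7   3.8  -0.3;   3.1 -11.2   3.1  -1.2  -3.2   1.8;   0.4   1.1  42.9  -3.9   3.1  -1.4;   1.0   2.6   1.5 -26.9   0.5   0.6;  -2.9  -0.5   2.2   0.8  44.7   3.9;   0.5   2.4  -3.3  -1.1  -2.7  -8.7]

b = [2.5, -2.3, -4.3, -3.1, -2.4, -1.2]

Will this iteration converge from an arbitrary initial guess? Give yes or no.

yes

Diagonal D = diag(-7.8, -11.2, 42.9, -26.9, 44.7, -8.7); L, U strict lower/upper.
Jacobi T = -D⁻¹(L+U): T[5,3] = -(-1.1)/(-8.7) = -0.1264; T[5,5] = 0.
  T[0,:] = [+0.0000  +0.2179  -0.0385  -0.3462  +0.4872  -0.0385]
  T[1,:] = [+0.2768  +0.0000  +0.2768  -0.1071  -0.2857  +0.1607]
  T[2,:] = [-0.0093  -0.0256  +0.0000  +0.0909  -0.0723  +0.0326]
  T[3,:] = [+0.0372  +0.0967  +0.0558  +0.0000  +0.0186  +0.0223]
  T[4,:] = [+0.0649  +0.0112  -0.0492  -0.0179  +0.0000  -0.0872]
  T[5,:] = [+0.0575  +0.2759  -0.3793  -0.1264  -0.3103  +0.0000]
moduli |λ_i(T)| = 0.3123, 0.2332, 0.2332, 0.1965, 0.1599, 0.0788.
spectral radius ρ = 0.3123; 0.3123 < 1: convergent.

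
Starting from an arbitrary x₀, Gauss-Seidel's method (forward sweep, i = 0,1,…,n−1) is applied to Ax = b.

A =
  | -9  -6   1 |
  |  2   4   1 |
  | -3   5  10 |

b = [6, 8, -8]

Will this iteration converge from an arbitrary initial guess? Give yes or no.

yes

Write A = D+L+U with D = diag(-9, 4, 10).
T_GS = -(D+L)⁻¹U: row 0 first, T[0,2] = -(1)/(-9) = +0.1111; later rows by forward substitution.
  T[0,:] = [+0.0000 -0.6667 +0.1111]
  T[1,:] = [+0.0000 +0.3333 -0.3056]
  T[2,:] = [+0.0000 -0.3667 +0.1861]
|roots of det(T-λI)|: 0.6024, 0.0830, 0.0000.
ρ = 0.6024; 0.6024 < 1 ⇒ converges.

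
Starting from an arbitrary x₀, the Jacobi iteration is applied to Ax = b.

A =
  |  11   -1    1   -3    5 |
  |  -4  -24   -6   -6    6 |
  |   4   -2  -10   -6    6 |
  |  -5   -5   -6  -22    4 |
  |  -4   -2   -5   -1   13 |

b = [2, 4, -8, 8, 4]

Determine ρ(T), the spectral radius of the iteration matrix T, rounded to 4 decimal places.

A = D + L + U where D = diag(11, -24, -10, -22, 13).
Jacobi T = -D⁻¹(L+U): T[3,4] = -(4)/(-22) = +0.1818; T[3,3] = 0.
  T[0,:] = [+0.0000 +0.0909 -0.0909 +0.2727 -0.4545]
  T[1,:] = [-0.1667 +0.0000 -0.2500 -0.2500 +0.2500]
  T[2,:] = [+0.4000 -0.2000 +0.0000 -0.6000 +0.6000]
  T[3,:] = [-0.2273 -0.2273 -0.2727 +0.0000 +0.1818]
  T[4,:] = [+0.3077 +0.1538 +0.3846 +0.0769 +0.0000]
eigenvalue magnitudes: 0.8215, 0.4513, 0.4513, 0.2210, 0.0723.
ρ = 0.8215; 0.8215 < 1, so it converges for any x₀.

0.8215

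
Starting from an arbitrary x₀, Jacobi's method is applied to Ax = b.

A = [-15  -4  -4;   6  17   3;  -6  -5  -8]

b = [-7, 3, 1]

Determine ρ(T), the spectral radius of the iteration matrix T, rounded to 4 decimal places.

0.7303

Write A = D+L+U with D = diag(-15, 17, -8).
Jacobi: T = -D⁻¹(L+U), T[2,0] = -(-6)/(-8) = -0.7500; T[2,2] = 0.
  T[0,:] = [+0.0000 -0.2667 -0.2667]
  T[1,:] = [-0.3529 +0.0000 -0.1765]
  T[2,:] = [-0.7500 -0.6250 +0.0000]
|λ(T)| sorted: 0.7303, 0.4318, 0.2985.
ρ = 0.7303; 0.7303 < 1 ⇒ converges.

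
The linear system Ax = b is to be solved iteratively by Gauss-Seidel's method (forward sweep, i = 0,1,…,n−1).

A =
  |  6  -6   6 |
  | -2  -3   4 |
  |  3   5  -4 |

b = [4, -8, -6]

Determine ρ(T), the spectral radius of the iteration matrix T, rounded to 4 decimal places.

1.6789

Write A = D+L+U with D = diag(6, -3, -4).
T_GS = -(D+L)⁻¹U: row 0 first, T[0,2] = -(6)/(6) = -1.0000; later rows by forward substitution.
  T[0,:] = [+0.0000, +1.0000, -1.0000]
  T[1,:] = [+0.0000, -0.6667, +2.0000]
  T[2,:] = [+0.0000, -0.0833, +1.7500]
|eigenvalues of T|: 1.6789, 0.5956, 0.0000.
ρ(T) = max|λ| = 1.6789; 1.6789 > 1 ⇒ diverges.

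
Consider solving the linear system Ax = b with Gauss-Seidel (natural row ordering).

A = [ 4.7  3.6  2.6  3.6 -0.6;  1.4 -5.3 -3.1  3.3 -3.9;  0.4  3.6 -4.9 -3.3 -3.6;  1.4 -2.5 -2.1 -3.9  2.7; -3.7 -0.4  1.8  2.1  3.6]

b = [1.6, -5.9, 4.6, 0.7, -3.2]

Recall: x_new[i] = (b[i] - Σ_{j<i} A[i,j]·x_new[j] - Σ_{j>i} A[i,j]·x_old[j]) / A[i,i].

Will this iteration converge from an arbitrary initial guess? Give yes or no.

no

Diagonal D = diag(4.7, -5.3, -4.9, -3.9, 3.6); L, U strict lower/upper.
GS T = -(D+L)⁻¹U: row 0 first, T[0,1] = -(3.6)/(4.7) = -0.7660; later rows by forward substitution.
  T[0,:] = [+0.0000 -0.7660 -0.5532 -0.7660 +0.1277]
  T[1,:] = [+0.0000 -0.2023 -0.7310 +0.4203 -0.7021]
  T[2,:] = [+0.0000 -0.2112 -0.5822 -0.4272 -1.2401]
  T[3,:] = [+0.0000 -0.0316 +0.5835 -0.3144 +1.8560]
  T[4,:] = [+0.0000 -0.6857 -0.6991 -0.3436 -0.4094]
|roots of det(T-λI)|: 1.4759, 0.5802, 0.5802, 0.4321, 0.0000.
spectral radius ρ = 1.4759; 1.4759 > 1 ⇒ diverges.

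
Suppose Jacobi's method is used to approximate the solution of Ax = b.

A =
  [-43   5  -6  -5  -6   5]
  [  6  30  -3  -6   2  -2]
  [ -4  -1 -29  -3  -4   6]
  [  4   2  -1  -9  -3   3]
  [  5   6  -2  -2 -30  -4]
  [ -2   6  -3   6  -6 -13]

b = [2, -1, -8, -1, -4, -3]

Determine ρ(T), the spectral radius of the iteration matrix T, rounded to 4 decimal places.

Split A = D + L + U, D = diag(-43, 30, -29, -9, -30, -13).
Jacobi: T = -D⁻¹(L+U), T[0,3] = -(-5)/(-43) = -0.1163; T[0,0] = 0.
  T[0,:] = [+0.0000  +0.1163  -0.1395  -0.1163  -0.1395  +0.1163]
  T[1,:] = [-0.2000  +0.0000  +0.1000  +0.2000  -0.0667  +0.0667]
  T[2,:] = [-0.1379  -0.0345  +0.0000  -0.1034  -0.1379  +0.2069]
  T[3,:] = [+0.4444  +0.2222  -0.1111  +0.0000  -0.3333  +0.3333]
  T[4,:] = [+0.1667  +0.2000  -0.0667  -0.0667  +0.0000  -0.1333]
  T[5,:] = [-0.1538  +0.4615  -0.2308  +0.4615  -0.4615  +0.0000]
|eigenvalues of T|: 0.5991, 0.3956, 0.3956, 0.2115, 0.0850, 0.0850.
ρ = 0.5991; 0.5991 < 1, so it converges for any x₀.

0.5991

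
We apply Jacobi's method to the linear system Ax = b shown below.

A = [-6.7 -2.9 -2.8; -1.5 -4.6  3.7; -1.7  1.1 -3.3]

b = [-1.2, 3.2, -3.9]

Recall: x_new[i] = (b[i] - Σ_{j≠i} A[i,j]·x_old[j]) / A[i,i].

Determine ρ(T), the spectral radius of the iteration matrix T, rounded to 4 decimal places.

Diagonal D = diag(-6.7, -4.6, -3.3); L, U strict lower/upper.
Jacobi: T = -D⁻¹(L+U), T[2,1] = -(1.1)/(-3.3) = +0.3333; T[2,2] = 0.
  T[0,:] = [+0.0000 -0.4328 -0.4179]
  T[1,:] = [-0.3261 +0.0000 +0.8043]
  T[2,:] = [-0.5152 +0.3333 +0.0000]
moduli |λ_i(T)| = 0.9306, 0.4915, 0.4915.
spectral radius ρ = 0.9306; 0.9306 < 1, so it converges for any x₀.

0.9306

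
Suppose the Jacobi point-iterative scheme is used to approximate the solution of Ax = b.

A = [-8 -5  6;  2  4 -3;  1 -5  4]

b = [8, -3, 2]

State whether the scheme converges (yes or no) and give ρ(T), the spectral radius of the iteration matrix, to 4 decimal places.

no, ρ = 1.1677

Split A = D + L + U, D = diag(-8, 4, 4).
Jacobi: T = -D⁻¹(L+U), T[1,2] = -(-3)/(4) = +0.7500; T[1,1] = 0.
  T[0,:] = [+0.0000 -0.6250 +0.7500]
  T[1,:] = [-0.5000 +0.0000 +0.7500]
  T[2,:] = [-0.2500 +1.2500 +0.0000]
|λ(T)| sorted: 1.1677, 0.7834, 0.3843.
spectral radius ρ = 1.1677; 1.1677 > 1 ⇒ diverges.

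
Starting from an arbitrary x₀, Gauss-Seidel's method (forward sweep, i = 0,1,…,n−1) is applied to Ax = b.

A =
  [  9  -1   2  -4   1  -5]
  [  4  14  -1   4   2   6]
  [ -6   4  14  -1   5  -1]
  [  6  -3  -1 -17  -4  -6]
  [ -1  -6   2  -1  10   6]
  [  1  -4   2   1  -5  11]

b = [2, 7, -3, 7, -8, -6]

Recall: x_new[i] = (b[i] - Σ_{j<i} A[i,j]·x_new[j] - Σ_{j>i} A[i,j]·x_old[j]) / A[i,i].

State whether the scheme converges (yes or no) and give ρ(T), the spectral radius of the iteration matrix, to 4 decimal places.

yes, ρ = 0.9205

Write A = D+L+U with D = diag(9, 14, 14, -17, 10, 11).
T_GS = -(D+L)⁻¹U: row 0 first, T[0,1] = -(-1)/(9) = +0.1111; later rows by forward substitution.
  T[0,:] = [+0.0000 +0.1111 -0.2222 +0.4444 -0.1111 +0.5556]
  T[1,:] = [+0.0000 -0.0317 +0.1349 -0.4127 -0.1111 -0.5873]
  T[2,:] = [+0.0000 +0.0567 -0.1338 +0.3798 -0.3730 +0.4773]
  T[3,:] = [+0.0000 +0.0415 -0.0944 +0.2073 -0.2330 -0.0813]
  T[4,:] = [+0.0000 -0.0151 +0.0761 -0.2584 -0.0265 -1.0004]
  T[5,:] = [+0.0000 -0.0426 +0.1367 -0.3958 +0.0467 -0.7982]
moduli |λ_i(T)| = 0.9205, 0.1185, 0.1185, 0.0543, 0.0104, 0.0000.
spectral radius ρ = 0.9205; 0.9205 < 1: convergent.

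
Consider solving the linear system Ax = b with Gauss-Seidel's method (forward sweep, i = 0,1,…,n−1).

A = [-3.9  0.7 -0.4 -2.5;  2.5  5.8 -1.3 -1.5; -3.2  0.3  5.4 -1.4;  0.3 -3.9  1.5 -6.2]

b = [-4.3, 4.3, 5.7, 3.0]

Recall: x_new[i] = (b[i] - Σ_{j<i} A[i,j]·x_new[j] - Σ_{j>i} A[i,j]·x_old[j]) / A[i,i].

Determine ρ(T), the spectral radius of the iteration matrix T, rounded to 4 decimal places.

0.6140

Let D = diag(-3.9, 5.8, 5.4, -6.2); L, U the strict triangles.
Gauss-Seidel: T = -(D+L)⁻¹U, row 0 first, T[0,1] = -(0.7)/(-3.9) = +0.1795; later rows by forward substitution.
  T[0,:] = [+0.0000, +0.1795, -0.1026, -0.6410]
  T[1,:] = [+0.0000, -0.0774, +0.2683, +0.5349]
  T[2,:] = [+0.0000, +0.1107, -0.0757, -0.1503]
  T[3,:] = [+0.0000, +0.0841, -0.1921, -0.4039]
eigenvalue magnitudes: 0.6140, 0.0690, 0.0119, 0.0000.
ρ(T) = max|λ| = 0.6140; 0.6140 < 1 ⇒ converges.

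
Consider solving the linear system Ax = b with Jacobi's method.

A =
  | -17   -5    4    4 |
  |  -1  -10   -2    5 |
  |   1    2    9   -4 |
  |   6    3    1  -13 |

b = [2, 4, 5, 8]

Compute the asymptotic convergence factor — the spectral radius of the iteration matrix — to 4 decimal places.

0.6258

Let D = diag(-17, -10, 9, -13); L, U the strict triangles.
Jacobi: T = -D⁻¹(L+U), T[1,2] = -(-2)/(-10) = -0.2000; T[1,1] = 0.
  T[0,:] = [+0.0000, -0.2941, +0.2353, +0.2353]
  T[1,:] = [-0.1000, +0.0000, -0.2000, +0.5000]
  T[2,:] = [-0.1111, -0.2222, +0.0000, +0.4444]
  T[3,:] = [+0.4615, +0.2308, +0.0769, +0.0000]
moduli |λ_i(T)| = 0.6258, 0.3504, 0.3101, 0.0347.
ρ(T) = max|λ| = 0.6258; 0.6258 < 1, so it converges for any x₀.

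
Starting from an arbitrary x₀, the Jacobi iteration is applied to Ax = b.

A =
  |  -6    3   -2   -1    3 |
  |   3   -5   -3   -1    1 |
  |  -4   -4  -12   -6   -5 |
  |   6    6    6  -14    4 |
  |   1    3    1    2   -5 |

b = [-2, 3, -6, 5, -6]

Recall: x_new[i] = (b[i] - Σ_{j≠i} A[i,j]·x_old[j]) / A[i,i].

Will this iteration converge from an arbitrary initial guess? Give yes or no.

no

Split A = D + L + U, D = diag(-6, -5, -12, -14, -5).
Jacobi: T = -D⁻¹(L+U), T[1,4] = -(1)/(-5) = +0.2000; T[1,1] = 0.
  T[0,:] = [+0.0000 +0.5000 -0.3333 -0.1667 +0.5000]
  T[1,:] = [+0.6000 +0.0000 -0.6000 -0.2000 +0.2000]
  T[2,:] = [-0.3333 -0.3333 +0.0000 -0.5000 -0.4167]
  T[3,:] = [+0.4286 +0.4286 +0.4286 +0.0000 +0.2857]
  T[4,:] = [+0.2000 +0.6000 +0.2000 +0.4000 +0.0000]
|roots of det(T-λI)|: 1.1778, 0.6253, 0.6253, 0.4912, 0.4912.
ρ = 1.1778; 1.1778 > 1, so it fails to converge.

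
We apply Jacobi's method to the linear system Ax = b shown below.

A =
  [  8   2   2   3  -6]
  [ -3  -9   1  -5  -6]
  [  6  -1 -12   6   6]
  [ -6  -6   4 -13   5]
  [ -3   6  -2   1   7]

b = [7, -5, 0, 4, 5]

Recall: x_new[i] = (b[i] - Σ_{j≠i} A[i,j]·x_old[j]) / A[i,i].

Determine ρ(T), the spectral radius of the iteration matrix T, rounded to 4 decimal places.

Write A = D+L+U with D = diag(8, -9, -12, -13, 7).
Jacobi T = -D⁻¹(L+U): T[0,2] = -(2)/(8) = -0.2500; T[0,0] = 0.
  T[0,:] = [+0.0000 -0.2500 -0.2500 -0.3750 +0.7500]
  T[1,:] = [-0.3333 +0.0000 +0.1111 -0.5556 -0.6667]
  T[2,:] = [+0.5000 -0.0833 +0.0000 +0.5000 +0.5000]
  T[3,:] = [-0.4615 -0.4615 +0.3077 +0.0000 +0.3846]
  T[4,:] = [+0.4286 -0.8571 +0.2857 -0.1429 +0.0000]
|roots of det(T-λI)|: 1.1663, 0.9510, 0.9510, 0.5489, 0.0650.
ρ(T) = max|λ| = 1.1663; 1.1663 > 1 ⇒ diverges.

1.1663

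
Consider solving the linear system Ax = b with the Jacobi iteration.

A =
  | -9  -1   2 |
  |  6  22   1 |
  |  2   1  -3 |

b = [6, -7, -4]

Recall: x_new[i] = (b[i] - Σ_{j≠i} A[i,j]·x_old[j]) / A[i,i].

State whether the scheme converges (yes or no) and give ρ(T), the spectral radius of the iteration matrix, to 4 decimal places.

Split A = D + L + U, D = diag(-9, 22, -3).
Jacobi: T = -D⁻¹(L+U), T[1,2] = -(1)/(22) = -0.0455; T[1,1] = 0.
  T[0,:] = [+0.0000 -0.1111 +0.2222]
  T[1,:] = [-0.2727 +0.0000 -0.0455]
  T[2,:] = [+0.6667 +0.3333 +0.0000]
|λ(T)| sorted: 0.4482, 0.3366, 0.1116.
spectral radius ρ = 0.4482; 0.4482 < 1, so it converges for any x₀.

yes, ρ = 0.4482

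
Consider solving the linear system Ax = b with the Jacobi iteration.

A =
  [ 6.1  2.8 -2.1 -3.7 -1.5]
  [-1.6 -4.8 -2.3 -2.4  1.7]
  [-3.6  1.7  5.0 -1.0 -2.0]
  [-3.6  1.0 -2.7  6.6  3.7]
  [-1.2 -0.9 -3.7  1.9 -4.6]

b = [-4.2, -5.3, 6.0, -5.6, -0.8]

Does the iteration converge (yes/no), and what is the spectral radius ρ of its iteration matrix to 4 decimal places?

Split A = D + L + U, D = diag(6.1, -4.8, 5, 6.6, -4.6).
T_J = -D⁻¹(L+U): T[3,0] = -(-3.6)/(6.6) = +0.5455; T[3,3] = 0.
  T[0,:] = [+0.0000  -0.4590  +0.3443  +0.6066  +0.2459]
  T[1,:] = [-0.3333  +0.0000  -0.4792  -0.5000  +0.3542]
  T[2,:] = [+0.7200  -0.3400  +0.0000  +0.2000  +0.4000]
  T[3,:] = [+0.5455  -0.1515  +0.4091  +0.0000  -0.5606]
  T[4,:] = [-0.2609  -0.1957  -0.8043  +0.4130  +0.0000]
|λ(T)| sorted: 1.2899, 0.8817, 0.8817, 0.6357, 0.2842.
spectral radius ρ = 1.2899; 1.2899 > 1, so it fails to converge.

no, ρ = 1.2899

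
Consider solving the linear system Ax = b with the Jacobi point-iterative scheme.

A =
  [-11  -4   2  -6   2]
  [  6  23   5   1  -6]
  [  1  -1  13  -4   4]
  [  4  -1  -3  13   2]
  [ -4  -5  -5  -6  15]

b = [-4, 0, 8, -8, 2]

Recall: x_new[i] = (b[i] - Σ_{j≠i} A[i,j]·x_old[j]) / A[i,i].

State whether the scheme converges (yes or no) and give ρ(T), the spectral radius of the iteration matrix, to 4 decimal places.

yes, ρ = 0.6450

A = D + L + U where D = diag(-11, 23, 13, 13, 15).
T_J = -D⁻¹(L+U): T[4,1] = -(-5)/(15) = +0.3333; T[4,4] = 0.
  T[0,:] = [+0.0000, -0.3636, +0.1818, -0.5455, +0.1818]
  T[1,:] = [-0.2609, +0.0000, -0.2174, -0.0435, +0.2609]
  T[2,:] = [-0.0769, +0.0769, +0.0000, +0.3077, -0.3077]
  T[3,:] = [-0.3077, +0.0769, +0.2308, +0.0000, -0.1538]
  T[4,:] = [+0.2667, +0.3333, +0.3333, +0.4000, +0.0000]
|λ(T)| sorted: 0.6450, 0.4701, 0.3415, 0.3415, 0.1605.
spectral radius ρ = 0.6450; 0.6450 < 1, so it converges for any x₀.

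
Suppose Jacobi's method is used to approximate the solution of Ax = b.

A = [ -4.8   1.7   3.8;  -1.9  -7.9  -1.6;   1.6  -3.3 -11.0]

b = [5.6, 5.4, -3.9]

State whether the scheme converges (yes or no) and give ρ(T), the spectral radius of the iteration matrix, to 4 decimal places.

Split A = D + L + U, D = diag(-4.8, -7.9, -11).
Jacobi: T = -D⁻¹(L+U), T[0,1] = -(1.7)/(-4.8) = +0.3542; T[0,0] = 0.
  T[0,:] = [+0.0000 +0.3542 +0.7917]
  T[1,:] = [-0.2405 +0.0000 -0.2025]
  T[2,:] = [+0.1455 -0.3000 +0.0000]
|eigenvalues of T|: 0.4429, 0.3247, 0.3247.
spectral radius ρ = 0.4429; 0.4429 < 1, so it converges for any x₀.

yes, ρ = 0.4429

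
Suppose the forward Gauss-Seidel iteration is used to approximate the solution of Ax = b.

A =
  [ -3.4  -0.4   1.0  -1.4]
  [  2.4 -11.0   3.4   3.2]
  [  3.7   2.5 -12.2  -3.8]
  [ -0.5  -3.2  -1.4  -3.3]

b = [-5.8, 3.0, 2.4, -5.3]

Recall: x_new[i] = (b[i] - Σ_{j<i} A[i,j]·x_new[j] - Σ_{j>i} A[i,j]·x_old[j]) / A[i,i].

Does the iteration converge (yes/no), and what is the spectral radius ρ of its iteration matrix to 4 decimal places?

yes, ρ = 0.5222

Diagonal D = diag(-3.4, -11, -12.2, -3.3); L, U strict lower/upper.
Gauss-Seidel: T = -(D+L)⁻¹U, row 0 first, T[0,2] = -(1)/(-3.4) = +0.2941; later rows by forward substitution.
  T[0,:] = [+0.0000 -0.1176 +0.2941 -0.4118]
  T[1,:] = [+0.0000 -0.0257 +0.3733 +0.2011]
  T[2,:] = [+0.0000 -0.0409 +0.1657 -0.3952]
  T[3,:] = [+0.0000 +0.0601 -0.4768 +0.0351]
|λ(T)| sorted: 0.5222, 0.3563, 0.0092, 0.0000.
ρ = 0.5222; 0.5222 < 1 ⇒ converges.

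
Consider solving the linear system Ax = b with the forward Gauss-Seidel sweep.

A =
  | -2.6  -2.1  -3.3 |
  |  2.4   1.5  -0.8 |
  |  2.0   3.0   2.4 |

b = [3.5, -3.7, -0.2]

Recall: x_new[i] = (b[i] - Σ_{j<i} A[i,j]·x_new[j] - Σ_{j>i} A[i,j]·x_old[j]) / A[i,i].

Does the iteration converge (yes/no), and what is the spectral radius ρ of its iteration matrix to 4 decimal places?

Diagonal D = diag(-2.6, 1.5, 2.4); L, U strict lower/upper.
Gauss-Seidel: T = -(D+L)⁻¹U, row 0 first, T[0,1] = -(-2.1)/(-2.6) = -0.8077; later rows by forward substitution.
  T[0,:] = [+0.0000 -0.8077 -1.2692]
  T[1,:] = [+0.0000 +1.2923 +2.5641]
  T[2,:] = [+0.0000 -0.9423 -2.1474]
|eigenvalues of T|: 1.1636, 0.3085, 0.0000.
ρ(T) = max|λ| = 1.1636; 1.1636 > 1 ⇒ diverges.

no, ρ = 1.1636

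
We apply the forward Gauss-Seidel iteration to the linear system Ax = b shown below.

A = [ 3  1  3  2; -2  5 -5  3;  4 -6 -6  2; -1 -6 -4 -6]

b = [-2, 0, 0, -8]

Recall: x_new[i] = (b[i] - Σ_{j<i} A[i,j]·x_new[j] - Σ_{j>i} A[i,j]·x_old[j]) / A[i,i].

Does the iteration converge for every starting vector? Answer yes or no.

A = D + L + U where D = diag(3, 5, -6, -6).
GS T = -(D+L)⁻¹U: row 0 first, T[0,2] = -(3)/(3) = -1.0000; later rows by forward substitution.
  T[0,:] = [+0.0000 -0.3333 -1.0000 -0.6667]
  T[1,:] = [+0.0000 -0.1333 +0.6000 -0.8667]
  T[2,:] = [+0.0000 -0.0889 -1.2667 +0.7556]
  T[3,:] = [+0.0000 +0.2481 +0.4111 +0.4741]
|λ(T)| sorted: 1.3217, 0.4284, 0.0327, 0.0000.
ρ = 1.3217; 1.3217 > 1: divergent.

no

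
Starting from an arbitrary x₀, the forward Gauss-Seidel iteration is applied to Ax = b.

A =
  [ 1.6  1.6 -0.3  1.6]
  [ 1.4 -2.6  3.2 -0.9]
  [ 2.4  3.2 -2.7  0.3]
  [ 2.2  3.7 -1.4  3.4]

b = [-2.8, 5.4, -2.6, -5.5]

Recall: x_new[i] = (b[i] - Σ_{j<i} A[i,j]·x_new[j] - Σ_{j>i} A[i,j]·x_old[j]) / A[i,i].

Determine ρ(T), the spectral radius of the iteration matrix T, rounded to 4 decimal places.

1.2084

Diagonal D = diag(1.6, -2.6, -2.7, 3.4); L, U strict lower/upper.
T_GS = -(D+L)⁻¹U: row 0 first, T[0,1] = -(1.6)/(1.6) = -1.0000; later rows by forward substitution.
  T[0,:] = [+0.0000  -1.0000  +0.1875  -1.0000]
  T[1,:] = [+0.0000  -0.5385  +1.3317  -0.8846]
  T[2,:] = [+0.0000  -1.5271  +1.7450  -1.8262]
  T[3,:] = [+0.0000  +0.6042  -0.8520  +0.8578]
|roots of det(T-λI)|: 1.2084, 0.7595, 0.0964, 0.0000.
ρ = 1.2084; 1.2084 > 1: divergent.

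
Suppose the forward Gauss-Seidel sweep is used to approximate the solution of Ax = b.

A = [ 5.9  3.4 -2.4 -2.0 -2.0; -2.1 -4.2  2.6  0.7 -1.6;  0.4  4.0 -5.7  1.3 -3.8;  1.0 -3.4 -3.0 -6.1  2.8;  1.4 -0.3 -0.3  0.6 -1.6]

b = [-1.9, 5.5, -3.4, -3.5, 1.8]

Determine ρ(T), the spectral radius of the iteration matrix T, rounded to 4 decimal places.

1.6756

Write A = D+L+U with D = diag(5.9, -4.2, -5.7, -6.1, -1.6).
GS T = -(D+L)⁻¹U: row 0 first, T[0,2] = -(-2.4)/(5.9) = +0.4068; later rows by forward substitution.
  T[0,:] = [+0.0000 -0.5763 +0.4068 +0.3390 +0.3390]
  T[1,:] = [+0.0000 +0.2881 +0.4157 -0.0028 -0.5504]
  T[2,:] = [+0.0000 +0.1618 +0.3202 +0.2499 -1.0292]
  T[3,:] = [+0.0000 -0.3346 -0.3225 -0.0657 +1.3275]
  T[4,:] = [+0.0000 -0.7141 +0.0970 +0.2256 +1.0906]
|λ(T)| sorted: 1.6756, 0.3946, 0.3946, 0.1252, 0.0000.
spectral radius ρ = 1.6756; 1.6756 > 1 ⇒ diverges.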